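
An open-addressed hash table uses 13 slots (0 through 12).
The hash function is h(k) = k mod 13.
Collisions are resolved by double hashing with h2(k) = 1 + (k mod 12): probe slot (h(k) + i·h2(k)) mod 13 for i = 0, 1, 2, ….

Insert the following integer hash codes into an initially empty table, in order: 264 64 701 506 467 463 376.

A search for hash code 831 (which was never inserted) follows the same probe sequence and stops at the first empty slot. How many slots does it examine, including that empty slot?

264: h=4 => slot 4
64: h=12 => slot 12
701: h=12, h2=6, probe 12,5 => slot 5
506: h=12, h2=3, probe 12,2 => slot 2
467: h=12, h2=12, probe 12,11 => slot 11
463: h=8 => slot 8
376: h=12, h2=5, probe 12,4,9 => slot 9
Table: [∅, ∅, 506, ∅, 264, 701, ∅, ∅, 463, 376, ∅, 467, 64]
Lookup 831: h=12, h2=4, probe 12,3 → slot 3 empty, not found.

2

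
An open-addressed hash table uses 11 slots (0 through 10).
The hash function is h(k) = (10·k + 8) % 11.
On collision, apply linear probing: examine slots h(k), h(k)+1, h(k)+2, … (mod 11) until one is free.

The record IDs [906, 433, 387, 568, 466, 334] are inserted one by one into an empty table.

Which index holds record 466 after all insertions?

Insert 906: h=4, slot 4 empty → index 4.
Insert 433: h=4, slot 4 occupied → index 5.
Insert 387: h=6, slot 6 empty → index 6.
Insert 568: h=1, slot 1 empty → index 1.
Insert 466: h=4, slots 4,5,6 occupied → index 7.
Insert 334: h=4, slots 4,5,6,7 occupied → index 8.
Table: [-, 568, -, -, 906, 433, 387, 466, 334, -, -]

7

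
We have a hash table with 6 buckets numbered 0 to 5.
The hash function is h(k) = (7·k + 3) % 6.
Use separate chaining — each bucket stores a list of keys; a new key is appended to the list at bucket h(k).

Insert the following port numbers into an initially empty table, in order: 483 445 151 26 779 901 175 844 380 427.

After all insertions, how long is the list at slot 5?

2

Insert 483: h=0, bucket 0 empty → new chain.
Insert 445: h=4, bucket 4 empty → new chain.
Insert 151: h=4, bucket 4 nonempty → append to chain.
Insert 26: h=5, bucket 5 empty → new chain.
Insert 779: h=2, bucket 2 empty → new chain.
Insert 901: h=4, bucket 4 nonempty → append to chain.
Insert 175: h=4, bucket 4 nonempty → append to chain.
Insert 844: h=1, bucket 1 empty → new chain.
Insert 380: h=5, bucket 5 nonempty → append to chain.
Insert 427: h=4, bucket 4 nonempty → append to chain.
Final buckets:
0: 483
1: 844
2: 779
3: —
4: 445 -> 151 -> 901 -> 175 -> 427
5: 26 -> 380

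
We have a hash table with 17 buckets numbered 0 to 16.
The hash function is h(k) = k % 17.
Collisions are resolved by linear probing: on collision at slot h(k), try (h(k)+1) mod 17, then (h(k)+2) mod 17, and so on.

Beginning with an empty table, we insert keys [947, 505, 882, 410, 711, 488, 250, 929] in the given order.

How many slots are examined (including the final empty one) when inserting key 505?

Insert 947: h=12, slot 12 empty → index 12.
Insert 505: h=12, slot 12 occupied → index 13.
Insert 882: h=15, slot 15 empty → index 15.
Insert 410: h=2, slot 2 empty → index 2.
Insert 711: h=14, slot 14 empty → index 14.
Insert 488: h=12, slots 12,13,14,15 occupied → index 16.
Insert 250: h=12, slots 12,13,14,15,16 occupied → index 0.
Insert 929: h=11, slot 11 empty → index 11.
Table: [250, ., 410, ., ., ., ., ., ., ., ., 929, 947, 505, 711, 882, 488]

2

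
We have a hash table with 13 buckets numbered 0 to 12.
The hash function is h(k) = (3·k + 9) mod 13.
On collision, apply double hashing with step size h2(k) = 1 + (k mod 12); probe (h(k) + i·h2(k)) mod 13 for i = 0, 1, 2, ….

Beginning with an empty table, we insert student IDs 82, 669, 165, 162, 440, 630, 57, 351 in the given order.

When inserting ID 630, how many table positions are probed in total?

4

82 hashes to 8; slot 8 is free → place at 8.
669 hashes to 1; slot 1 is free → place at 1.
165 hashes to 10; slot 10 is free → place at 10.
162 hashes to 1, h2=7; 1,8 taken → place at 2.
440 hashes to 3; slot 3 is free → place at 3.
630 hashes to 1, h2=7; 1,8,2 taken → place at 9.
57 hashes to 11; slot 11 is free → place at 11.
351 hashes to 9, h2=4; 9 taken → place at 0.
Table: [351, 669, 162, 440, -, -, -, -, 82, 630, 165, 57, -]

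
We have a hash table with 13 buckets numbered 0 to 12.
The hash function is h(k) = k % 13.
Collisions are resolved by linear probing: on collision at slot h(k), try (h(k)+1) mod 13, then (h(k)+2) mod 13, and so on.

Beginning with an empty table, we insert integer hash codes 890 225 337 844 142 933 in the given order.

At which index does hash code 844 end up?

890: h=6 => slot 6
225: h=4 => slot 4
337: h=12 => slot 12
844: h=12, probe 12,0 => slot 0
142: h=12, probe 12,0,1 => slot 1
933: h=10 => slot 10
Table: [844, 142, _, _, 225, _, 890, _, _, _, 933, _, 337]

0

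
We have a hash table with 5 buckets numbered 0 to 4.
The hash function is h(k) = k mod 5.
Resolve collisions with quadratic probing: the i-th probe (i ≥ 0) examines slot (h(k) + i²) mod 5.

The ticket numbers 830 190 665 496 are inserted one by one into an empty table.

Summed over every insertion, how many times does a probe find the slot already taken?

830 hashes to 0; slot 0 is free → place at 0.
190 hashes to 0; 0 taken → place at 1.
665 hashes to 0; 0,1 taken → place at 4.
496 hashes to 1; 1 taken → place at 2.
Table: [830, 190, 496, -, 665]

4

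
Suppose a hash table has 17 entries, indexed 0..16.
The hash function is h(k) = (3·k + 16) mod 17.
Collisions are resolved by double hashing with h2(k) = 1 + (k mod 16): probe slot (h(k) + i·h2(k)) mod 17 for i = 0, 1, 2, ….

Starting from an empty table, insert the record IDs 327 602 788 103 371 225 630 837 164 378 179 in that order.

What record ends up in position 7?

327 hashes to 11; slot 11 is free → place at 11.
602 hashes to 3; slot 3 is free → place at 3.
788 hashes to 0; slot 0 is free → place at 0.
103 hashes to 2; slot 2 is free → place at 2.
371 hashes to 7; slot 7 is free → place at 7.
225 hashes to 11, h2=2; 11 taken → place at 13.
630 hashes to 2, h2=7; 2 taken → place at 9.
837 hashes to 11, h2=6; 11,0 taken → place at 6.
164 hashes to 15; slot 15 is free → place at 15.
378 hashes to 11, h2=11; 11 taken → place at 5.
179 hashes to 9, h2=4; 9,13,0 taken → place at 4.
Table: [788, ∅, 103, 602, 179, 378, 837, 371, ∅, 630, ∅, 327, ∅, 225, ∅, 164, ∅]

371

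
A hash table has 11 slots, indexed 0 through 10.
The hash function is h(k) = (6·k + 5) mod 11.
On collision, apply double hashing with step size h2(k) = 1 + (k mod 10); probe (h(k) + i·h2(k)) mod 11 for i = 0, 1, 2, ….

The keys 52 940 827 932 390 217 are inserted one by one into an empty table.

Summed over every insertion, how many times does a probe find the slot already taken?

Insert 52: h=9, slot 9 empty -> index 9.
Insert 940: h=2, slot 2 empty -> index 2.
Insert 827: h=6, slot 6 empty -> index 6.
Insert 932: h=9, h2=3, slot 9 occupied -> index 1.
Insert 390: h=2, h2=1, slot 2 occupied -> index 3.
Insert 217: h=9, h2=8, slots 9,6,3 occupied -> index 0.
Table: [217, 932, 940, 390, -, -, 827, -, -, 52, -]

5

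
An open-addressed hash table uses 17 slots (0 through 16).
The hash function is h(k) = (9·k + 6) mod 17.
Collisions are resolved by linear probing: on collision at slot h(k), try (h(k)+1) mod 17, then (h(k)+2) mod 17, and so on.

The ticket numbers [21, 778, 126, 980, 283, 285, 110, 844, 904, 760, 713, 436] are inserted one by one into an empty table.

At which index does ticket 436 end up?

9

Insert 21: h=8, slot 8 empty → index 8.
Insert 778: h=4, slot 4 empty → index 4.
Insert 126: h=1, slot 1 empty → index 1.
Insert 980: h=3, slot 3 empty → index 3.
Insert 283: h=3, slots 3,4 occupied → index 5.
Insert 285: h=4, slots 4,5 occupied → index 6.
Insert 110: h=10, slot 10 empty → index 10.
Insert 844: h=3, slots 3,4,5,6 occupied → index 7.
Insert 904: h=16, slot 16 empty → index 16.
Insert 760: h=12, slot 12 empty → index 12.
Insert 713: h=14, slot 14 empty → index 14.
Insert 436: h=3, slots 3,4,5,6,7,8 occupied → index 9.
Table: [—, 126, —, 980, 778, 283, 285, 844, 21, 436, 110, —, 760, —, 713, —, 904]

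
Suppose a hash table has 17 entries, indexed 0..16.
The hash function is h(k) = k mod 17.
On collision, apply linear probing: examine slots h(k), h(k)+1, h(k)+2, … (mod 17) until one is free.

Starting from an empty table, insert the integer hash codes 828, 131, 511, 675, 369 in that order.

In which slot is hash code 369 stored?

15

828 hashes to 12; slot 12 is free -> place at 12.
131 hashes to 12; 12 taken -> place at 13.
511 hashes to 1; slot 1 is free -> place at 1.
675 hashes to 12; 12,13 taken -> place at 14.
369 hashes to 12; 12,13,14 taken -> place at 15.
Table: [—, 511, —, —, —, —, —, —, —, —, —, —, 828, 131, 675, 369, —]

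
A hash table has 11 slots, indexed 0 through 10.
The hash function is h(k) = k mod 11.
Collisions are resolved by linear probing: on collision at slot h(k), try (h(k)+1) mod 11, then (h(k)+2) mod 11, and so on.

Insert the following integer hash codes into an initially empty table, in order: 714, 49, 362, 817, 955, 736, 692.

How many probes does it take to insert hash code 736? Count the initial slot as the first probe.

3

Insert 714: h=10, slot 10 empty → index 10.
Insert 49: h=5, slot 5 empty → index 5.
Insert 362: h=10, slot 10 occupied → index 0.
Insert 817: h=3, slot 3 empty → index 3.
Insert 955: h=9, slot 9 empty → index 9.
Insert 736: h=10, slots 10,0 occupied → index 1.
Insert 692: h=10, slots 10,0,1 occupied → index 2.
Table: [362, 736, 692, 817, _, 49, _, _, _, 955, 714]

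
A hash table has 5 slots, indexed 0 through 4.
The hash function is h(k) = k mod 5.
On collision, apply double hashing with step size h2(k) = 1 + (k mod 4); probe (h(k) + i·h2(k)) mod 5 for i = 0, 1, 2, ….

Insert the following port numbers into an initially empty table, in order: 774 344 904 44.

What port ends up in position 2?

44

774: h=4 → slot 4
344: h=4, h2=1, probe 4,0 → slot 0
904: h=4, h2=1, probe 4,0,1 → slot 1
44: h=4, h2=1, probe 4,0,1,2 → slot 2
Table: [344, 904, 44, —, 774]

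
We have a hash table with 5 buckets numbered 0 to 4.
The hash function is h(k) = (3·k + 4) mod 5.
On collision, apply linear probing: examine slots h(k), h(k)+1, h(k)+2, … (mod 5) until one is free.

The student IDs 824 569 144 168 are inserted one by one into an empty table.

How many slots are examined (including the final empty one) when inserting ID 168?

2

824 hashes to 1; slot 1 is free -> place at 1.
569 hashes to 1; 1 taken -> place at 2.
144 hashes to 1; 1,2 taken -> place at 3.
168 hashes to 3; 3 taken -> place at 4.
Table: [∅, 824, 569, 144, 168]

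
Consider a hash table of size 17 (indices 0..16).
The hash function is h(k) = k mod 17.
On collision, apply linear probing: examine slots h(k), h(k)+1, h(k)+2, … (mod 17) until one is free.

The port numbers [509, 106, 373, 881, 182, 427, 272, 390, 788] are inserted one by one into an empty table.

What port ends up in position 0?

373

509: h=16 → slot 16
106: h=4 → slot 4
373: h=16, probe 16,0 → slot 0
881: h=14 → slot 14
182: h=12 → slot 12
427: h=2 → slot 2
272: h=0, probe 0,1 → slot 1
390: h=16, probe 16,0,1,2,3 → slot 3
788: h=6 → slot 6
Table: [373, 272, 427, 390, 106, -, 788, -, -, -, -, -, 182, -, 881, -, 509]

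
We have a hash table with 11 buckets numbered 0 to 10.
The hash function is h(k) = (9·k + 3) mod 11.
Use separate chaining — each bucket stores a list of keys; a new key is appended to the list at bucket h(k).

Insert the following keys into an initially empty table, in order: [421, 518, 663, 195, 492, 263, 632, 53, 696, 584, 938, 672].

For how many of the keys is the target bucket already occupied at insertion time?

421 → bucket 8
518 → bucket 1
663 → bucket 8 (collision)
195 → bucket 9
492 → bucket 9 (collision)
263 → bucket 5
632 → bucket 4
53 → bucket 7
696 → bucket 8 (collision)
584 → bucket 1 (collision)
938 → bucket 8 (collision)
672 → bucket 1 (collision)
Final buckets:
0: -
1: 518 -> 584 -> 672
2: -
3: -
4: 632
5: 263
6: -
7: 53
8: 421 -> 663 -> 696 -> 938
9: 195 -> 492
10: -

6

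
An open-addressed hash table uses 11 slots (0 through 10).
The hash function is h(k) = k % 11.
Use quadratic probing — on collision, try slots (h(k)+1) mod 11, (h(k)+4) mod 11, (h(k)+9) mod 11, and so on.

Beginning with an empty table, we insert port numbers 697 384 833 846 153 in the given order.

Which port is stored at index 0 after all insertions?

697 hashes to 4; slot 4 is free → place at 4.
384 hashes to 10; slot 10 is free → place at 10.
833 hashes to 8; slot 8 is free → place at 8.
846 hashes to 10; 10 taken → place at 0.
153 hashes to 10; 10,0 taken → place at 3.
Table: [846, ∅, ∅, 153, 697, ∅, ∅, ∅, 833, ∅, 384]

846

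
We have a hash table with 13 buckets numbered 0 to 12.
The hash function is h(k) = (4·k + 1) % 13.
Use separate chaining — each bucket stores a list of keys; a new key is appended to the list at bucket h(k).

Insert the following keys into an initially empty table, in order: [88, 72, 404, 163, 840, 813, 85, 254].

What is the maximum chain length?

88 → bucket 2
72 → bucket 3
404 → bucket 5
163 → bucket 3 (collision)
840 → bucket 7
813 → bucket 3 (collision)
85 → bucket 3 (collision)
254 → bucket 3 (collision)
Final buckets:
0: _
1: _
2: 88
3: 72 -> 163 -> 813 -> 85 -> 254
4: _
5: 404
6: _
7: 840
8: _
9: _
10: _
11: _
12: _

5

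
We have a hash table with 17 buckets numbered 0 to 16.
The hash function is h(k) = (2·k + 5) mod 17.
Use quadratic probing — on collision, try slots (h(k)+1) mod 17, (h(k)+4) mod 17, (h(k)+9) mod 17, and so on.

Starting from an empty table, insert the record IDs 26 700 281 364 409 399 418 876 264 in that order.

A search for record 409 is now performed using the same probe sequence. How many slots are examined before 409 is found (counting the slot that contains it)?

26 hashes to 6; slot 6 is free => place at 6.
700 hashes to 11; slot 11 is free => place at 11.
281 hashes to 6; 6 taken => place at 7.
364 hashes to 2; slot 2 is free => place at 2.
409 hashes to 7; 7 taken => place at 8.
399 hashes to 4; slot 4 is free => place at 4.
418 hashes to 8; 8 taken => place at 9.
876 hashes to 6; 6,7 taken => place at 10.
264 hashes to 6; 6,7,10 taken => place at 15.
Table: [_, _, 364, _, 399, _, 26, 281, 409, 418, 876, 700, _, _, _, 264, _]
Lookup 409: h=7, probe 7,8 → found at 8.

2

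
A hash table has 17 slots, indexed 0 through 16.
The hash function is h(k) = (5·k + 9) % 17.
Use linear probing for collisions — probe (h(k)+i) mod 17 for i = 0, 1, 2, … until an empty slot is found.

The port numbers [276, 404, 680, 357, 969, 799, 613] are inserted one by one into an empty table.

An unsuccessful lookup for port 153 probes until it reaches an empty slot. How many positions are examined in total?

7

276: h=12 => slot 12
404: h=6 => slot 6
680: h=9 => slot 9
357: h=9, probe 9,10 => slot 10
969: h=9, probe 9,10,11 => slot 11
799: h=9, probe 9,10,11,12,13 => slot 13
613: h=14 => slot 14
Table: [_, _, _, _, _, _, 404, _, _, 680, 357, 969, 276, 799, 613, _, _]
Lookup 153: h=9, probe 9,10,11,12,13,14,15 → slot 15 empty, not found.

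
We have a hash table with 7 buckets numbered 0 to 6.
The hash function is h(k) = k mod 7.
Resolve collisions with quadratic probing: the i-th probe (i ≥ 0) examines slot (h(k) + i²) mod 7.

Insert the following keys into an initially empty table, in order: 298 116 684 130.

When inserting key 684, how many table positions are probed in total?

2

Insert 298: h=4, slot 4 empty -> index 4.
Insert 116: h=4, slot 4 occupied -> index 5.
Insert 684: h=5, slot 5 occupied -> index 6.
Insert 130: h=4, slots 4,5 occupied -> index 1.
Table: [_, 130, _, _, 298, 116, 684]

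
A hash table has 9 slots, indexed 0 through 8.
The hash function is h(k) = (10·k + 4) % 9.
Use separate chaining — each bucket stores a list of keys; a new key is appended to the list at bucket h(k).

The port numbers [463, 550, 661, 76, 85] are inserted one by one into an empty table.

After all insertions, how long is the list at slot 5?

1

463 → bucket 8
550 → bucket 5
661 → bucket 8 (collision)
76 → bucket 8 (collision)
85 → bucket 8 (collision)
Final buckets:
0: .
1: .
2: .
3: .
4: .
5: 550
6: .
7: .
8: 463 -> 661 -> 76 -> 85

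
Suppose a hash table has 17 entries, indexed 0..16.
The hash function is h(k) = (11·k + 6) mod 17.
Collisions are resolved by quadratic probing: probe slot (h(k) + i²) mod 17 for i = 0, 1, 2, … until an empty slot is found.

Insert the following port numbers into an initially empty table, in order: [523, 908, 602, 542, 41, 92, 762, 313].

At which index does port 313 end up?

14

523 hashes to 13; slot 13 is free → place at 13.
908 hashes to 15; slot 15 is free → place at 15.
602 hashes to 15; 15 taken → place at 16.
542 hashes to 1; slot 1 is free → place at 1.
41 hashes to 15; 15,16 taken → place at 2.
92 hashes to 15; 15,16,2 taken → place at 7.
762 hashes to 7; 7 taken → place at 8.
313 hashes to 15; 15,16,2,7 taken → place at 14.
Table: [-, 542, 41, -, -, -, -, 92, 762, -, -, -, -, 523, 313, 908, 602]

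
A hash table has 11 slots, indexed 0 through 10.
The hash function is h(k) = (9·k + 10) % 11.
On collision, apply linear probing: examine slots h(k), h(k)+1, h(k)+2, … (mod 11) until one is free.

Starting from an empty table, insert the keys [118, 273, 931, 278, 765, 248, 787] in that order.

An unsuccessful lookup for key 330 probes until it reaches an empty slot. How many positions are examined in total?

3

118: h=5 -> slot 5
273: h=3 -> slot 3
931: h=7 -> slot 7
278: h=4 -> slot 4
765: h=9 -> slot 9
248: h=9, probe 9,10 -> slot 10
787: h=9, probe 9,10,0 -> slot 0
Table: [787, ., ., 273, 278, 118, ., 931, ., 765, 248]
Lookup 330: h=10, probe 10,0,1 → slot 1 empty, not found.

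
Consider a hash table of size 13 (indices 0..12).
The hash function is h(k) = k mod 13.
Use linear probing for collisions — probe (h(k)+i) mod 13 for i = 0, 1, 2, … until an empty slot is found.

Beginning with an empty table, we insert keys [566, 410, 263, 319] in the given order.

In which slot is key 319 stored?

9

566 hashes to 7; slot 7 is free -> place at 7.
410 hashes to 7; 7 taken -> place at 8.
263 hashes to 3; slot 3 is free -> place at 3.
319 hashes to 7; 7,8 taken -> place at 9.
Table: [., ., ., 263, ., ., ., 566, 410, 319, ., ., .]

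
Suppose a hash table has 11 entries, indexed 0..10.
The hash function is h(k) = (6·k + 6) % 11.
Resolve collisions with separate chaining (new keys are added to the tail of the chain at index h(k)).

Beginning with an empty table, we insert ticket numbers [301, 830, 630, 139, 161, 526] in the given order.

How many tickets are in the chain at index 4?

301 → bucket 8
830 → bucket 3
630 → bucket 2
139 → bucket 4
161 → bucket 4 (collision)
526 → bucket 5
Final buckets:
0: _
1: _
2: 630
3: 830
4: 139 -> 161
5: 526
6: _
7: _
8: 301
9: _
10: _

2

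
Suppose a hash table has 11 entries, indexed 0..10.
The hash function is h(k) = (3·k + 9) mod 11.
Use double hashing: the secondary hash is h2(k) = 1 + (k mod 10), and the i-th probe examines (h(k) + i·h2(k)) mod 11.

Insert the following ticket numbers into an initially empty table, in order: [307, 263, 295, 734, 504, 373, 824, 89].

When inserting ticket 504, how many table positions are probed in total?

2

307 hashes to 6; slot 6 is free => place at 6.
263 hashes to 6, h2=4; 6 taken => place at 10.
295 hashes to 3; slot 3 is free => place at 3.
734 hashes to 0; slot 0 is free => place at 0.
504 hashes to 3, h2=5; 3 taken => place at 8.
373 hashes to 6, h2=4; 6,10,3 taken => place at 7.
824 hashes to 6, h2=5; 6,0 taken => place at 5.
89 hashes to 1; slot 1 is free => place at 1.
Table: [734, 89, _, 295, _, 824, 307, 373, 504, _, 263]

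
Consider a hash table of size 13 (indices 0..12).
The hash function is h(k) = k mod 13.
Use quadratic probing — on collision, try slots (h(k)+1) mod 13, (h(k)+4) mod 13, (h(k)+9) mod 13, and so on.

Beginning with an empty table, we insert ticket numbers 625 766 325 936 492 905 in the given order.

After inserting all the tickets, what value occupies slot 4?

625 hashes to 1; slot 1 is free => place at 1.
766 hashes to 12; slot 12 is free => place at 12.
325 hashes to 0; slot 0 is free => place at 0.
936 hashes to 0; 0,1 taken => place at 4.
492 hashes to 11; slot 11 is free => place at 11.
905 hashes to 8; slot 8 is free => place at 8.
Table: [325, 625, —, —, 936, —, —, —, 905, —, —, 492, 766]

936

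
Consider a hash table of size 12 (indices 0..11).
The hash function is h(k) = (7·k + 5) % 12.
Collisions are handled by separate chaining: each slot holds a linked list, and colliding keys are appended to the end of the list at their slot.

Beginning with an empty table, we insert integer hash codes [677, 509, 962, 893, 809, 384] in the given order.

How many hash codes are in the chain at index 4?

4

Insert 677: h=4, bucket 4 empty → new chain.
Insert 509: h=4, bucket 4 nonempty → append to chain.
Insert 962: h=7, bucket 7 empty → new chain.
Insert 893: h=4, bucket 4 nonempty → append to chain.
Insert 809: h=4, bucket 4 nonempty → append to chain.
Insert 384: h=5, bucket 5 empty → new chain.
Final buckets:
0: ∅
1: ∅
2: ∅
3: ∅
4: 677 -> 509 -> 893 -> 809
5: 384
6: ∅
7: 962
8: ∅
9: ∅
10: ∅
11: ∅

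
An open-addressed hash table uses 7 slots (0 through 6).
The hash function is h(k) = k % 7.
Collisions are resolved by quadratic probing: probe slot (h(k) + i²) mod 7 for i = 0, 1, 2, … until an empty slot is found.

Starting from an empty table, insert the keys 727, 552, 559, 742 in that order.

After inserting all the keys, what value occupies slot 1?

727 hashes to 6; slot 6 is free => place at 6.
552 hashes to 6; 6 taken => place at 0.
559 hashes to 6; 6,0 taken => place at 3.
742 hashes to 0; 0 taken => place at 1.
Table: [552, 742, -, 559, -, -, 727]

742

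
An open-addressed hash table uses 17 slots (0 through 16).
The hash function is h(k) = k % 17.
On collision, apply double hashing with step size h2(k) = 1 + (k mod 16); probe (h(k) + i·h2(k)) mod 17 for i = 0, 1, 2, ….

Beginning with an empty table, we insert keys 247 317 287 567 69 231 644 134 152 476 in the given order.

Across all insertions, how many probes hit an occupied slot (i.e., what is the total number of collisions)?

Insert 247: h=9, slot 9 empty => index 9.
Insert 317: h=11, slot 11 empty => index 11.
Insert 287: h=15, slot 15 empty => index 15.
Insert 567: h=6, slot 6 empty => index 6.
Insert 69: h=1, slot 1 empty => index 1.
Insert 231: h=10, slot 10 empty => index 10.
Insert 644: h=15, h2=5, slot 15 occupied => index 3.
Insert 134: h=15, h2=7, slot 15 occupied => index 5.
Insert 152: h=16, slot 16 empty => index 16.
Insert 476: h=0, slot 0 empty => index 0.
Table: [476, 69, ., 644, ., 134, 567, ., ., 247, 231, 317, ., ., ., 287, 152]

2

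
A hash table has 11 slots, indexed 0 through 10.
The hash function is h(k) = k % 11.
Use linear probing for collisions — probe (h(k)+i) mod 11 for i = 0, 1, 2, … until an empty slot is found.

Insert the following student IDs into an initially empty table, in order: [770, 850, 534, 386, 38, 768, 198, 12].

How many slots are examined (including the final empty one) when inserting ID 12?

4

770: h=0 -> slot 0
850: h=3 -> slot 3
534: h=6 -> slot 6
386: h=1 -> slot 1
38: h=5 -> slot 5
768: h=9 -> slot 9
198: h=0, probe 0,1,2 -> slot 2
12: h=1, probe 1,2,3,4 -> slot 4
Table: [770, 386, 198, 850, 12, 38, 534, ∅, ∅, 768, ∅]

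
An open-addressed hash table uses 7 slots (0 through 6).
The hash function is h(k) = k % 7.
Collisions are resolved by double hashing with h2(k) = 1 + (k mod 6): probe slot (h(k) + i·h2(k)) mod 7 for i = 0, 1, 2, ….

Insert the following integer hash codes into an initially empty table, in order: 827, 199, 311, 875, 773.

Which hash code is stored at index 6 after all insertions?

773

827 hashes to 1; slot 1 is free => place at 1.
199 hashes to 3; slot 3 is free => place at 3.
311 hashes to 3, h2=6; 3 taken => place at 2.
875 hashes to 0; slot 0 is free => place at 0.
773 hashes to 3, h2=6; 3,2,1,0 taken => place at 6.
Table: [875, 827, 311, 199, —, —, 773]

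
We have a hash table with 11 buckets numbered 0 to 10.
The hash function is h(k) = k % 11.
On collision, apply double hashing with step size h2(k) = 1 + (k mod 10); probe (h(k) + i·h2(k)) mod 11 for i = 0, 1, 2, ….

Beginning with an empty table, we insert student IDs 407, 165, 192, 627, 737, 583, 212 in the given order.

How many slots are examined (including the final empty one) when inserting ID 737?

Insert 407: h=0, slot 0 empty -> index 0.
Insert 165: h=0, h2=6, slot 0 occupied -> index 6.
Insert 192: h=5, slot 5 empty -> index 5.
Insert 627: h=0, h2=8, slot 0 occupied -> index 8.
Insert 737: h=0, h2=8, slots 0,8,5 occupied -> index 2.
Insert 583: h=0, h2=4, slot 0 occupied -> index 4.
Insert 212: h=3, slot 3 empty -> index 3.
Table: [407, ∅, 737, 212, 583, 192, 165, ∅, 627, ∅, ∅]

4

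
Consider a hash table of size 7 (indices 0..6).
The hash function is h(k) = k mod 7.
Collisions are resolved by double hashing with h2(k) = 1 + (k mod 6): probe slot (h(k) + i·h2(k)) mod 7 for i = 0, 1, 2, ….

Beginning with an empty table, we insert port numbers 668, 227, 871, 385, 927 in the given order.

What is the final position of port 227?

2

668: h=3 -> slot 3
227: h=3, h2=6, probe 3,2 -> slot 2
871: h=3, h2=2, probe 3,5 -> slot 5
385: h=0 -> slot 0
927: h=3, h2=4, probe 3,0,4 -> slot 4
Table: [385, ∅, 227, 668, 927, 871, ∅]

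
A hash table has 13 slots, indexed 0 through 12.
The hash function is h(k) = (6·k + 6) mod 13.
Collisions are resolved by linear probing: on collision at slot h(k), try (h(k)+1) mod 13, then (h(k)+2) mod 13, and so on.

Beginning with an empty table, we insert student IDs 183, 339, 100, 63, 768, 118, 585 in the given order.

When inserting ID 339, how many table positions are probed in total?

2

183: h=12 => slot 12
339: h=12, probe 12,0 => slot 0
100: h=8 => slot 8
63: h=7 => slot 7
768: h=12, probe 12,0,1 => slot 1
118: h=12, probe 12,0,1,2 => slot 2
585: h=6 => slot 6
Table: [339, 768, 118, ∅, ∅, ∅, 585, 63, 100, ∅, ∅, ∅, 183]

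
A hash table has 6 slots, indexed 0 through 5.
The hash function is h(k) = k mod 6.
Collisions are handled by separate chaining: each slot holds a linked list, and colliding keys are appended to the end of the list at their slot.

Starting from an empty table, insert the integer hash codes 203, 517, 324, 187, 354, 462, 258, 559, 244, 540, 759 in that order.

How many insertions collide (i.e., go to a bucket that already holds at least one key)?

6

Insert 203: h=5, bucket 5 empty -> new chain.
Insert 517: h=1, bucket 1 empty -> new chain.
Insert 324: h=0, bucket 0 empty -> new chain.
Insert 187: h=1, bucket 1 nonempty -> append to chain.
Insert 354: h=0, bucket 0 nonempty -> append to chain.
Insert 462: h=0, bucket 0 nonempty -> append to chain.
Insert 258: h=0, bucket 0 nonempty -> append to chain.
Insert 559: h=1, bucket 1 nonempty -> append to chain.
Insert 244: h=4, bucket 4 empty -> new chain.
Insert 540: h=0, bucket 0 nonempty -> append to chain.
Insert 759: h=3, bucket 3 empty -> new chain.
Final buckets:
0: 324 -> 354 -> 462 -> 258 -> 540
1: 517 -> 187 -> 559
2: —
3: 759
4: 244
5: 203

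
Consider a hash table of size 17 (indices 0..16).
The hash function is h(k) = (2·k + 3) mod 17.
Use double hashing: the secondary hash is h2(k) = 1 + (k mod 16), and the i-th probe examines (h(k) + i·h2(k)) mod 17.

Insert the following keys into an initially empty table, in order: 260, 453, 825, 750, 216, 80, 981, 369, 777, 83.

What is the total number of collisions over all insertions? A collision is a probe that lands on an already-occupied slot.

8

260: h=13 => slot 13
453: h=8 => slot 8
825: h=4 => slot 4
750: h=7 => slot 7
216: h=10 => slot 10
80: h=10, h2=1, probe 10,11 => slot 11
981: h=10, h2=6, probe 10,16 => slot 16
369: h=10, h2=2, probe 10,12 => slot 12
777: h=10, h2=10, probe 10,3 => slot 3
83: h=16, h2=4, probe 16,3,7,11,15 => slot 15
Table: [-, -, -, 777, 825, -, -, 750, 453, -, 216, 80, 369, 260, -, 83, 981]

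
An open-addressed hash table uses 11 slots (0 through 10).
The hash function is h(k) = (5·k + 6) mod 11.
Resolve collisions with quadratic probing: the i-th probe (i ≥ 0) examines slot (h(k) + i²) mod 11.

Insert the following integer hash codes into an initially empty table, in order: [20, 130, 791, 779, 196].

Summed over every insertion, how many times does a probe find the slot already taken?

20 hashes to 7; slot 7 is free -> place at 7.
130 hashes to 7; 7 taken -> place at 8.
791 hashes to 1; slot 1 is free -> place at 1.
779 hashes to 7; 7,8 taken -> place at 0.
196 hashes to 7; 7,8,0 taken -> place at 5.
Table: [779, 791, _, _, _, 196, _, 20, 130, _, _]

6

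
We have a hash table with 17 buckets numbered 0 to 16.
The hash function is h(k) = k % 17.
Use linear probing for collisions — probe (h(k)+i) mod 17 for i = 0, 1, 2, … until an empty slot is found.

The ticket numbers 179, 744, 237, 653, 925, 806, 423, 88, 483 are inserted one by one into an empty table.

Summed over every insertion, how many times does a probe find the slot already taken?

8

179 hashes to 9; slot 9 is free -> place at 9.
744 hashes to 13; slot 13 is free -> place at 13.
237 hashes to 16; slot 16 is free -> place at 16.
653 hashes to 7; slot 7 is free -> place at 7.
925 hashes to 7; 7 taken -> place at 8.
806 hashes to 7; 7,8,9 taken -> place at 10.
423 hashes to 15; slot 15 is free -> place at 15.
88 hashes to 3; slot 3 is free -> place at 3.
483 hashes to 7; 7,8,9,10 taken -> place at 11.
Table: [_, _, _, 88, _, _, _, 653, 925, 179, 806, 483, _, 744, _, 423, 237]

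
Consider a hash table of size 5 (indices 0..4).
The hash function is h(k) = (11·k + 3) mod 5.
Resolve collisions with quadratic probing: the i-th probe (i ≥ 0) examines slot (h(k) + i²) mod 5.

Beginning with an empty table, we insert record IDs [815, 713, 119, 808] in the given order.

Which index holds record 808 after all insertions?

0

Insert 815: h=3, slot 3 empty -> index 3.
Insert 713: h=1, slot 1 empty -> index 1.
Insert 119: h=2, slot 2 empty -> index 2.
Insert 808: h=1, slots 1,2 occupied -> index 0.
Table: [808, 713, 119, 815, _]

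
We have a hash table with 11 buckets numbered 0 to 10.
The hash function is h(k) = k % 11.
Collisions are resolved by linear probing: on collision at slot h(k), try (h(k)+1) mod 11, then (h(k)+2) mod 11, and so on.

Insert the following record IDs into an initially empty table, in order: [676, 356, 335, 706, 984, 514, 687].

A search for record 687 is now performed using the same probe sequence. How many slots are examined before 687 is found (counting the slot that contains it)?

5

Insert 676: h=5, slot 5 empty -> index 5.
Insert 356: h=4, slot 4 empty -> index 4.
Insert 335: h=5, slot 5 occupied -> index 6.
Insert 706: h=2, slot 2 empty -> index 2.
Insert 984: h=5, slots 5,6 occupied -> index 7.
Insert 514: h=8, slot 8 empty -> index 8.
Insert 687: h=5, slots 5,6,7,8 occupied -> index 9.
Table: [., ., 706, ., 356, 676, 335, 984, 514, 687, .]
Lookup 687: h=5, probe 5,6,7,8,9 → found at 9.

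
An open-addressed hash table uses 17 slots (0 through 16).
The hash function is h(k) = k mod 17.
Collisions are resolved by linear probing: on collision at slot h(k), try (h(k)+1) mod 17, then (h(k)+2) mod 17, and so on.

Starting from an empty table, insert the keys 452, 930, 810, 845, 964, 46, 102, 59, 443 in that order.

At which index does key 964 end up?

Insert 452: h=10, slot 10 empty => index 10.
Insert 930: h=12, slot 12 empty => index 12.
Insert 810: h=11, slot 11 empty => index 11.
Insert 845: h=12, slot 12 occupied => index 13.
Insert 964: h=12, slots 12,13 occupied => index 14.
Insert 46: h=12, slots 12,13,14 occupied => index 15.
Insert 102: h=0, slot 0 empty => index 0.
Insert 59: h=8, slot 8 empty => index 8.
Insert 443: h=1, slot 1 empty => index 1.
Table: [102, 443, —, —, —, —, —, —, 59, —, 452, 810, 930, 845, 964, 46, —]

14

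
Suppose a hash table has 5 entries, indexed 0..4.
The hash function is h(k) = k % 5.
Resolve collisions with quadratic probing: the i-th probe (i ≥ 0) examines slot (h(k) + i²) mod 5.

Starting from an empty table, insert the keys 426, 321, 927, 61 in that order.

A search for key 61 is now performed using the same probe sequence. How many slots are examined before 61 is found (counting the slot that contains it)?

3

Insert 426: h=1, slot 1 empty -> index 1.
Insert 321: h=1, slot 1 occupied -> index 2.
Insert 927: h=2, slot 2 occupied -> index 3.
Insert 61: h=1, slots 1,2 occupied -> index 0.
Table: [61, 426, 321, 927, ∅]
Lookup 61: h=1, probe 1,2,0 → found at 0.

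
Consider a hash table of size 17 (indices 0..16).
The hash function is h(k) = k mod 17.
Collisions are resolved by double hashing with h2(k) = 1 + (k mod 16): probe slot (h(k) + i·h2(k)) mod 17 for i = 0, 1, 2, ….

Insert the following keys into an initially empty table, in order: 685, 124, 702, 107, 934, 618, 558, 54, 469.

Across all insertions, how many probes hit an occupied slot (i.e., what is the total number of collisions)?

7

685 hashes to 5; slot 5 is free → place at 5.
124 hashes to 5, h2=13; 5 taken → place at 1.
702 hashes to 5, h2=15; 5 taken → place at 3.
107 hashes to 5, h2=12; 5 taken → place at 0.
934 hashes to 16; slot 16 is free → place at 16.
618 hashes to 6; slot 6 is free → place at 6.
558 hashes to 14; slot 14 is free → place at 14.
54 hashes to 3, h2=7; 3 taken → place at 10.
469 hashes to 10, h2=6; 10,16,5 taken → place at 11.
Table: [107, 124, —, 702, —, 685, 618, —, —, —, 54, 469, —, —, 558, —, 934]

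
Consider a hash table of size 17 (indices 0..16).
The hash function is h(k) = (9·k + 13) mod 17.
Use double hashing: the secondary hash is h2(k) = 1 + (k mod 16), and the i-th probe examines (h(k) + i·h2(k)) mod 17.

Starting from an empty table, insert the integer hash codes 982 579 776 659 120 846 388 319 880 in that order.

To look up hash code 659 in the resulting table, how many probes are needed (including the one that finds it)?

2

Insert 982: h=11, slot 11 empty => index 11.
Insert 579: h=5, slot 5 empty => index 5.
Insert 776: h=10, slot 10 empty => index 10.
Insert 659: h=11, h2=4, slot 11 occupied => index 15.
Insert 120: h=5, h2=9, slot 5 occupied => index 14.
Insert 846: h=11, h2=15, slot 11 occupied => index 9.
Insert 388: h=3, slot 3 empty => index 3.
Insert 319: h=11, h2=16, slots 11,10,9 occupied => index 8.
Insert 880: h=11, h2=1, slot 11 occupied => index 12.
Table: [., ., ., 388, ., 579, ., ., 319, 846, 776, 982, 880, ., 120, 659, .]
Lookup 659: h=11, h2=4, probe 11,15 → found at 15.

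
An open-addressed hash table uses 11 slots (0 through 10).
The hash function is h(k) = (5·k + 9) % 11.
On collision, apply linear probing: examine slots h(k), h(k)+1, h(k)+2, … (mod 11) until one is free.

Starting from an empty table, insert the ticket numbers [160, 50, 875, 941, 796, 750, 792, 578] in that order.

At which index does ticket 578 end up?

2

160 hashes to 6; slot 6 is free -> place at 6.
50 hashes to 6; 6 taken -> place at 7.
875 hashes to 6; 6,7 taken -> place at 8.
941 hashes to 6; 6,7,8 taken -> place at 9.
796 hashes to 7; 7,8,9 taken -> place at 10.
750 hashes to 8; 8,9,10 taken -> place at 0.
792 hashes to 9; 9,10,0 taken -> place at 1.
578 hashes to 6; 6,7,8,9,10,0,1 taken -> place at 2.
Table: [750, 792, 578, -, -, -, 160, 50, 875, 941, 796]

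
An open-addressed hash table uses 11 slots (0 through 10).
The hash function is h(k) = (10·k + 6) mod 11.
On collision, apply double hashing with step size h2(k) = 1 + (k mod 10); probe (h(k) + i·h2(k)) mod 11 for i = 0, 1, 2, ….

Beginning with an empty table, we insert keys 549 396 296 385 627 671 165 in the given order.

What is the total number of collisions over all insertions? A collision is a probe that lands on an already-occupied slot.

8

Insert 549: h=7, slot 7 empty → index 7.
Insert 396: h=6, slot 6 empty → index 6.
Insert 296: h=7, h2=7, slot 7 occupied → index 3.
Insert 385: h=6, h2=6, slot 6 occupied → index 1.
Insert 627: h=6, h2=8, slots 6,3 occupied → index 0.
Insert 671: h=6, h2=2, slot 6 occupied → index 8.
Insert 165: h=6, h2=6, slots 6,1,7 occupied → index 2.
Table: [627, 385, 165, 296, ∅, ∅, 396, 549, 671, ∅, ∅]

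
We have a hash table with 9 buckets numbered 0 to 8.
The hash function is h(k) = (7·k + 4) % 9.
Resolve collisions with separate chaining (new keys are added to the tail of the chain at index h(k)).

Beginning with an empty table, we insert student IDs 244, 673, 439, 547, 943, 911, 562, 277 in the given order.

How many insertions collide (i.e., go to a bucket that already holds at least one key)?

4

Insert 244: h=2, bucket 2 empty -> new chain.
Insert 673: h=8, bucket 8 empty -> new chain.
Insert 439: h=8, bucket 8 nonempty -> append to chain.
Insert 547: h=8, bucket 8 nonempty -> append to chain.
Insert 943: h=8, bucket 8 nonempty -> append to chain.
Insert 911: h=0, bucket 0 empty -> new chain.
Insert 562: h=5, bucket 5 empty -> new chain.
Insert 277: h=8, bucket 8 nonempty -> append to chain.
Final buckets:
0: 911
1: -
2: 244
3: -
4: -
5: 562
6: -
7: -
8: 673 -> 439 -> 547 -> 943 -> 277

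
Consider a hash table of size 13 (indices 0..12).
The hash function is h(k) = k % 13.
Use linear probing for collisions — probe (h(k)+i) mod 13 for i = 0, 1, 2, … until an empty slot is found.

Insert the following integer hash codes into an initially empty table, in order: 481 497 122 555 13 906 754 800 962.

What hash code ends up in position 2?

754

Insert 481: h=0, slot 0 empty -> index 0.
Insert 497: h=3, slot 3 empty -> index 3.
Insert 122: h=5, slot 5 empty -> index 5.
Insert 555: h=9, slot 9 empty -> index 9.
Insert 13: h=0, slot 0 occupied -> index 1.
Insert 906: h=9, slot 9 occupied -> index 10.
Insert 754: h=0, slots 0,1 occupied -> index 2.
Insert 800: h=7, slot 7 empty -> index 7.
Insert 962: h=0, slots 0,1,2,3 occupied -> index 4.
Table: [481, 13, 754, 497, 962, 122, -, 800, -, 555, 906, -, -]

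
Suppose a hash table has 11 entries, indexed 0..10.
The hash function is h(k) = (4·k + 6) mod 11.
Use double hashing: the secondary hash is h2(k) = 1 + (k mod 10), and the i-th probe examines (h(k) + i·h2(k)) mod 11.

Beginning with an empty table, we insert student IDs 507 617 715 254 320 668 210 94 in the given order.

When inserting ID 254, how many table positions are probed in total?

2

507: h=10 → slot 10
617: h=10, h2=8, probe 10,7 → slot 7
715: h=6 → slot 6
254: h=10, h2=5, probe 10,4 → slot 4
320: h=10, h2=1, probe 10,0 → slot 0
668: h=5 → slot 5
210: h=10, h2=1, probe 10,0,1 → slot 1
94: h=8 → slot 8
Table: [320, 210, ., ., 254, 668, 715, 617, 94, ., 507]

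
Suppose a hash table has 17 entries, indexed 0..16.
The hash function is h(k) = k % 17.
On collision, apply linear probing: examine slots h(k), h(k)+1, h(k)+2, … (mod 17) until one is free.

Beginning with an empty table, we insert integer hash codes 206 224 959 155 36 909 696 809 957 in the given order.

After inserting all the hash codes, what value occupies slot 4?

155

206 hashes to 2; slot 2 is free -> place at 2.
224 hashes to 3; slot 3 is free -> place at 3.
959 hashes to 7; slot 7 is free -> place at 7.
155 hashes to 2; 2,3 taken -> place at 4.
36 hashes to 2; 2,3,4 taken -> place at 5.
909 hashes to 8; slot 8 is free -> place at 8.
696 hashes to 16; slot 16 is free -> place at 16.
809 hashes to 10; slot 10 is free -> place at 10.
957 hashes to 5; 5 taken -> place at 6.
Table: [., ., 206, 224, 155, 36, 957, 959, 909, ., 809, ., ., ., ., ., 696]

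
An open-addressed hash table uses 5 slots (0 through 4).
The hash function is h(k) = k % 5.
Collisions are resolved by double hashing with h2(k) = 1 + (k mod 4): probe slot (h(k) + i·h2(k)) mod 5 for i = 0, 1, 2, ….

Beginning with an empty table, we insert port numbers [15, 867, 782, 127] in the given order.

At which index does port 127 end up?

15: h=0 -> slot 0
867: h=2 -> slot 2
782: h=2, h2=3, probe 2,0,3 -> slot 3
127: h=2, h2=4, probe 2,1 -> slot 1
Table: [15, 127, 867, 782, _]

1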